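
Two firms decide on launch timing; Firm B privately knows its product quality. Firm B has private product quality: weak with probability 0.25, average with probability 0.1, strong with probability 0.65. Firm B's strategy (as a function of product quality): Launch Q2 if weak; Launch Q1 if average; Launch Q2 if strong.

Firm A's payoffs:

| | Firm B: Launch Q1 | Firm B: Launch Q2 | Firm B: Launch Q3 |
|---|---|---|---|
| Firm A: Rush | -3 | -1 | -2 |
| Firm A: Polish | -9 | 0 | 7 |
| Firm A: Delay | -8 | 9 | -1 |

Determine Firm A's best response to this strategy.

E[Rush] = 0.25·(-1) + 0.1·(-3) + 0.65·(-1) = -1.2
E[Polish] = 0.25·(0) + 0.1·(-9) + 0.65·(0) = -0.9
E[Delay] = 0.25·(9) + 0.1·(-8) + 0.65·(9) = 7.3
Best response: Delay (7.3 is the largest).

Delay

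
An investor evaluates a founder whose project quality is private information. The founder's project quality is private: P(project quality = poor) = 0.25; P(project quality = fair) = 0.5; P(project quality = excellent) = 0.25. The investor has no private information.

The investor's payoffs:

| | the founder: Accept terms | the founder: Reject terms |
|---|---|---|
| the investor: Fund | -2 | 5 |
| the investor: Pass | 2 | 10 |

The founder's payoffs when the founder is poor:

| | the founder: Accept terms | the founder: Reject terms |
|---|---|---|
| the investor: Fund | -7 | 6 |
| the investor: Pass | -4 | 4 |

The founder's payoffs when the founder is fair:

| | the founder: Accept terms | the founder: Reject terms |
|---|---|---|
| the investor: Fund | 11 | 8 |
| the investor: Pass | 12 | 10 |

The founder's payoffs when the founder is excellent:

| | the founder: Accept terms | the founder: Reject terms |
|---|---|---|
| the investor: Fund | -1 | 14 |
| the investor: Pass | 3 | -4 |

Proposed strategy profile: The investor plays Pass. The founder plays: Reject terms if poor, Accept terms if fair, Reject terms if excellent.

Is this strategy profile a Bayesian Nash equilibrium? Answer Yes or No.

No

A profile is a BNE iff every type of every player is best-responding given beliefs about the other side.
The investor plays Pass: E[Pass] = 0.25·(10) + 0.5·(2) + 0.25·(10) = 6; E[Fund] = 1.5. Best-responding. ✓
The founder (project quality poor), facing Pass: Accept terms gives -4, Reject terms gives 4. Proposed Reject terms is best. ✓
The founder (project quality fair), facing Pass: Accept terms gives 12, Reject terms gives 10. Proposed Accept terms is best. ✓
The founder (project quality excellent), facing Pass: Accept terms gives 3, Reject terms gives -4. Proposed Reject terms is not best — profitable deviation exists. ✗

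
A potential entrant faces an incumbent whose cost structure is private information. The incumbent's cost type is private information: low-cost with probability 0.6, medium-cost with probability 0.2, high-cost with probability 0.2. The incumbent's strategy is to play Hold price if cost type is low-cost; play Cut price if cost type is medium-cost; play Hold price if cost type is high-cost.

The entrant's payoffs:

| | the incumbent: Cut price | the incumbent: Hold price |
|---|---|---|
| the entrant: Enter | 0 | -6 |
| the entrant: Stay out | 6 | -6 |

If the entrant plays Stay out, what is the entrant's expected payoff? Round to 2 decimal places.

Take the expectation over the incumbent's cost type, weighting each type's action by its prior probability.
E[Stay out] = 0.6·(-6) + 0.2·6 + 0.2·(-6) = (-3.6) + 1.2 + (-1.2) = -3.6

-3.60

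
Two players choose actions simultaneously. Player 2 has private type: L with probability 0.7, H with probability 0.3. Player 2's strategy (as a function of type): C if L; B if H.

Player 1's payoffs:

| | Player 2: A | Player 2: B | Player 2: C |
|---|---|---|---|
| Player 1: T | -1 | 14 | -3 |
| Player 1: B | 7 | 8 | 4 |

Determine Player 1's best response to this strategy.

B

E[T] = 0.7·(-3) + 0.3·(14) = 2.1
E[B] = 0.7·(4) + 0.3·(8) = 5.2
Best response: B (5.2 is the largest).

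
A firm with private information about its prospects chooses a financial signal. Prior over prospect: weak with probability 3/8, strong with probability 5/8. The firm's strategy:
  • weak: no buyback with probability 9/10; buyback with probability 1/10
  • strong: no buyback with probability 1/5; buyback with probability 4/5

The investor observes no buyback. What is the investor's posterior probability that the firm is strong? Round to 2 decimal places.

Apply Bayes' rule using the sender's strategy as the likelihood.
P(no buyback) = (3/8)·(9/10) + (5/8)·(1/5) = 37/80
P(strong | no buyback) = ((5/8)·(1/5)) / (37/80) = (1/8) / (37/80) = 10/37

0.27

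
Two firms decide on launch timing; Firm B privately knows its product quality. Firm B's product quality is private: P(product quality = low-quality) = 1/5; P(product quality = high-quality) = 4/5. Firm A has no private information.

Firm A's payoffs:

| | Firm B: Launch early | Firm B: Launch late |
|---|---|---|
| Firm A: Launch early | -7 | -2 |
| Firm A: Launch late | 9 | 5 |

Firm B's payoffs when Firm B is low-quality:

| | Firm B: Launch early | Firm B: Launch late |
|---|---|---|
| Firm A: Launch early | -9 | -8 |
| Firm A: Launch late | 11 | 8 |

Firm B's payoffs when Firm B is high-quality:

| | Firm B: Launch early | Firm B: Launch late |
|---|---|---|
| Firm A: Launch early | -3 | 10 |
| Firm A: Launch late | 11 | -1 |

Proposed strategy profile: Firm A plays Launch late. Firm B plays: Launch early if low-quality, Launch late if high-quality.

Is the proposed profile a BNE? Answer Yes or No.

No

Firm A plays Launch late: E[Launch late] = 1/5·(9) + 4/5·(5) = 29/5; E[Launch early] = -3. Best-responding. ✓
Firm B (product quality low-quality), facing Launch late: Launch early gives 11, Launch late gives 8. Proposed Launch early is best. ✓
Firm B (product quality high-quality), facing Launch late: Launch early gives 11, Launch late gives -1. Proposed Launch late is not best — profitable deviation exists. ✗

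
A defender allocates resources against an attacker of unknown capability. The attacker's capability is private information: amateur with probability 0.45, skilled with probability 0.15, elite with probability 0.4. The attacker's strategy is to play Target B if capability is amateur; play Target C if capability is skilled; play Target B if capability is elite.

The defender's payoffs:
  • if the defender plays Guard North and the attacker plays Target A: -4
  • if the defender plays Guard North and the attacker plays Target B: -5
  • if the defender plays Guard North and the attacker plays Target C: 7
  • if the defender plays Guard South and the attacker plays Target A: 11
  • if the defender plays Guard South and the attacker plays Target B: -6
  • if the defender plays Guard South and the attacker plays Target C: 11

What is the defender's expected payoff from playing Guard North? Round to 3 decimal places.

E[Guard North] = 0.45·(-5) + 0.15·7 + 0.4·(-5) = (-2.25) + 1.05 + (-2) = -3.2

-3.200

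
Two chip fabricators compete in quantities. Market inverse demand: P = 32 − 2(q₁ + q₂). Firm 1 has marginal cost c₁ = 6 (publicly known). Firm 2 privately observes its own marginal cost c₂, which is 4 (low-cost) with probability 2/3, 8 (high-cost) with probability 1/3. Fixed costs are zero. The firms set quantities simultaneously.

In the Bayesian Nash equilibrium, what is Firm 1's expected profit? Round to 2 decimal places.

Firm 2 with cost c maximizes (32 − 2(q₁+q₂) − c)·q₂, giving q₂(c) = (32 − c − 2q₁)/4.
E[c₂] = 2/3·4 + 1/3·8 = 5.33333
Firm 1's FOC against E[q₂] yields q₁ = (32 − 2·6 + E[c₂])/6 = (32 − 12 + 5.33333)/6 = 4.22222.
E[P] = 32 − 2·(q₁ + E[q₂]) = 14.4444; Firm 1's expected profit = (E[P] − 6)·q₁ = (14.4444 − 6)·4.22222 = 35.6543.

35.65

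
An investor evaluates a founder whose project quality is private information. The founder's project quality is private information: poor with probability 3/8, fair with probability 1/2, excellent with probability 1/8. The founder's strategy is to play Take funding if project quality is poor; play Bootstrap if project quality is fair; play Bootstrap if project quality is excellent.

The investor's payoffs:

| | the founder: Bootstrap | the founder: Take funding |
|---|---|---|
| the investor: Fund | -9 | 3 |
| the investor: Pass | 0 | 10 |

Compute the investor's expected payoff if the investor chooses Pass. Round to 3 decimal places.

E[Pass] = 3/8·10 + 1/2·0 + 1/8·0 = 15/4 + 0 + 0 = 15/4

3.750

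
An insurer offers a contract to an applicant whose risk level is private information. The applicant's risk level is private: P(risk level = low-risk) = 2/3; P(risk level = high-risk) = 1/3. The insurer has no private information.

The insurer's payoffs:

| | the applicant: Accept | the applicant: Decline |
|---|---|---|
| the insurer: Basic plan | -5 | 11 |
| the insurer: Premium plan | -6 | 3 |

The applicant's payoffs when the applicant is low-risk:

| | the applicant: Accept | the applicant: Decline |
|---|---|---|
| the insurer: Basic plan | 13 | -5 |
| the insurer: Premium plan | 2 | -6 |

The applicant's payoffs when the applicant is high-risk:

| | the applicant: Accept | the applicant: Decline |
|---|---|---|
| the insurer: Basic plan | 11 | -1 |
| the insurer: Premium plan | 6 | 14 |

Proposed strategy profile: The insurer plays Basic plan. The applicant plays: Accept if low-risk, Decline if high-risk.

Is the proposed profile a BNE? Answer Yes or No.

The insurer plays Basic plan: E[Basic plan] = 2/3·(-5) + 1/3·(11) = 1/3; E[Premium plan] = -3. Best-responding. ✓
The applicant (risk level low-risk), facing Basic plan: Accept gives 13, Decline gives -5. Proposed Accept is best. ✓
The applicant (risk level high-risk), facing Basic plan: Accept gives 11, Decline gives -1. Proposed Decline is not best — profitable deviation exists. ✗

No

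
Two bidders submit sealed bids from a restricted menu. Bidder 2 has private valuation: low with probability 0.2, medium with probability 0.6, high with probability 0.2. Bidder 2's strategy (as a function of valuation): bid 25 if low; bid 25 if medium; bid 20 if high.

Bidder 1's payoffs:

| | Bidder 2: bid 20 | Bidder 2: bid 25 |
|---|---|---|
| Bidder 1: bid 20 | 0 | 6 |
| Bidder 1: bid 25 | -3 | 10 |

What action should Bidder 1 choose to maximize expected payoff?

bid 25

E[bid 20] = 0.2·(6) + 0.6·(6) + 0.2·(0) = 4.8
E[bid 25] = 0.2·(10) + 0.6·(10) + 0.2·(-3) = 7.4
Best response: bid 25 (7.4 is the largest).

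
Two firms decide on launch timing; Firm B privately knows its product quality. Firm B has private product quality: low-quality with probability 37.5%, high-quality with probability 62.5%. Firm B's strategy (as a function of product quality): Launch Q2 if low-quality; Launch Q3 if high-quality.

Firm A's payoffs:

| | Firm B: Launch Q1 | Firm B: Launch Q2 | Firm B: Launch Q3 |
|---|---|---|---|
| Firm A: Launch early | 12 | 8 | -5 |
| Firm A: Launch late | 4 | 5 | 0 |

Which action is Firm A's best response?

E[Launch early] = 0.375·(8) + 0.625·(-5) = -0.125
E[Launch late] = 0.375·(5) + 0.625·(0) = 1.875
Best response: Launch late (1.875 is the largest).

Launch late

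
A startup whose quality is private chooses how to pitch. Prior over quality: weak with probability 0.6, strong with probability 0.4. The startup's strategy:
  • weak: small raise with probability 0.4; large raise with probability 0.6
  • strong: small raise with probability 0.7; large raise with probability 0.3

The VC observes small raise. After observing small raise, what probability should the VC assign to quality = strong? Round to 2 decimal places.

0.54

P(small raise) = 0.6·0.4 + 0.4·0.7 = 0.52
P(strong | small raise) = (0.4·0.7) / 0.52 = 0.28 / 0.52 = 0.538462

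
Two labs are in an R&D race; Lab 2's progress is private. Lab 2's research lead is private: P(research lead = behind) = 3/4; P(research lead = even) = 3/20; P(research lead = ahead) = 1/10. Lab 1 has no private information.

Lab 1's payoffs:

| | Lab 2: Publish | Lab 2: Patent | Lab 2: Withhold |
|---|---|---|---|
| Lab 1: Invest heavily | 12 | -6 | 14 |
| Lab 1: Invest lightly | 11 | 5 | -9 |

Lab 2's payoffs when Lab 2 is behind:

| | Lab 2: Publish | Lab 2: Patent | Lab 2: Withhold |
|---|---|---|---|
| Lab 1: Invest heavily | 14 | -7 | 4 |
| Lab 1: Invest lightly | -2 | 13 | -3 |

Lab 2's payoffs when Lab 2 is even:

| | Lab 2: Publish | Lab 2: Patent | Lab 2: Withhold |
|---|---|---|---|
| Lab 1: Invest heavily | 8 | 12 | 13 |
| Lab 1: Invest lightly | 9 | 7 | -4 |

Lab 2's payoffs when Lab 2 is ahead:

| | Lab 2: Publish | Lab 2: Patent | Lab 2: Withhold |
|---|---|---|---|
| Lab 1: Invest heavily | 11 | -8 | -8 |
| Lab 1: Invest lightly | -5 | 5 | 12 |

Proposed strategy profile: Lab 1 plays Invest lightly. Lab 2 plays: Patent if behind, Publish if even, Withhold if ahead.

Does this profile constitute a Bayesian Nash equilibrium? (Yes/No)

A profile is a BNE iff every type of every player is best-responding given beliefs about the other side.
Lab 1 plays Invest lightly: E[Invest lightly] = 3/4·(5) + 3/20·(11) + 1/10·(-9) = 9/2; E[Invest heavily] = -13/10. Best-responding. ✓
Lab 2 (research lead behind), facing Invest lightly: Publish gives -2, Patent gives 13, Withhold gives -3. Proposed Patent is best. ✓
Lab 2 (research lead even), facing Invest lightly: Publish gives 9, Patent gives 7, Withhold gives -4. Proposed Publish is best. ✓
Lab 2 (research lead ahead), facing Invest lightly: Publish gives -5, Patent gives 5, Withhold gives 12. Proposed Withhold is best. ✓

Yes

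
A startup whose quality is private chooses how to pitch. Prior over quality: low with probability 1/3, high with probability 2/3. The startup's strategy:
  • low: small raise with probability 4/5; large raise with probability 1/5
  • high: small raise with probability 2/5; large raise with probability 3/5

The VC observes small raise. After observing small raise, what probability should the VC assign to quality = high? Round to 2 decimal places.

P(small raise) = (1/3)·(4/5) + (2/3)·(2/5) = 8/15
P(high | small raise) = ((2/3)·(2/5)) / (8/15) = (4/15) / (8/15) = 1/2

0.50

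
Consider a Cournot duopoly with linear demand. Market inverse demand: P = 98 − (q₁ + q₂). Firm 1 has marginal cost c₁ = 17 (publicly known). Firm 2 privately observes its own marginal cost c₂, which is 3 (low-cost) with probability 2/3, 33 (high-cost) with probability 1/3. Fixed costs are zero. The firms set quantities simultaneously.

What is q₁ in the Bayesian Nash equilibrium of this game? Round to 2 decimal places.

25.67

Type-c best response for Firm 2: q₂(c) = (98 − c)/2 − q₁/2.
Firm 1 maximizes expected profit; its first-order condition is 98 − 2q₁ − E[q₂] − 17 = 0.
Substituting E[q₂] and solving: E[c₂] = 13, so q₁ = (98 − 2·17 + 13)/3 = 25.6667.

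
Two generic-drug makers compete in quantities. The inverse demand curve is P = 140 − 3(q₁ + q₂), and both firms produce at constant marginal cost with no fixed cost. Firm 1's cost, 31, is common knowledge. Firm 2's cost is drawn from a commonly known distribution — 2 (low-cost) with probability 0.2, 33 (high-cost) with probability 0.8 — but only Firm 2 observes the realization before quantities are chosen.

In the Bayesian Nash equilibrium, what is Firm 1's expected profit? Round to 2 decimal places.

Type-c best response for Firm 2: q₂(c) = (140 − c)/6 − q₁/2.
Firm 1 maximizes expected profit; its first-order condition is 140 − 6q₁ − 3E[q₂] − 31 = 0.
Substituting E[q₂] and solving: E[c₂] = 26.8, so q₁ = (140 − 2·31 + 26.8)/9 = 11.6444.
E[P] = 140 − 3·(q₁ + E[q₂]) = 65.9333; Firm 1's expected profit = (E[P] − 31)·q₁ = (65.9333 − 31)·11.6444 = 406.779.

406.78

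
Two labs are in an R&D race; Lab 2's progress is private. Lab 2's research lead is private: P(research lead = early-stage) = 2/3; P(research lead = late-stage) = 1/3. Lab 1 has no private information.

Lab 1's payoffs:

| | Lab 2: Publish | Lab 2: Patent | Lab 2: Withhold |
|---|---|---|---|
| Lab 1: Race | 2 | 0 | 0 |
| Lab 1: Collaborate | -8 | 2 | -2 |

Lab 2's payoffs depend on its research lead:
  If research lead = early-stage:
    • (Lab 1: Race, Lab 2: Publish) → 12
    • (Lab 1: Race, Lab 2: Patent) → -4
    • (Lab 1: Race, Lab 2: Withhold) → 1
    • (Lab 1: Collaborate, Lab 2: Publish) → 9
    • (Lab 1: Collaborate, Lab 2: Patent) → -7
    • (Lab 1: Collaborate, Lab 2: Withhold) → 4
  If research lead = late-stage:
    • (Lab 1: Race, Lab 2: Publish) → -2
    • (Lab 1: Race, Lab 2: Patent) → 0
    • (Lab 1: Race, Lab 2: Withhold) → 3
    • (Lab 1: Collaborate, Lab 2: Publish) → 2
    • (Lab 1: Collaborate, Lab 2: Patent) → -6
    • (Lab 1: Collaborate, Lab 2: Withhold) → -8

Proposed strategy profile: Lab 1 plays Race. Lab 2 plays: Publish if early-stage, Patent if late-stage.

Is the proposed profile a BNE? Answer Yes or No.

A profile is a BNE iff every type of every player is best-responding given beliefs about the other side.
Lab 1 plays Race: E[Race] = 2/3·(2) + 1/3·(0) = 4/3; E[Collaborate] = -14/3. Best-responding. ✓
Lab 2 (research lead early-stage), facing Race: Publish gives 12, Patent gives -4, Withhold gives 1. Proposed Publish is best. ✓
Lab 2 (research lead late-stage), facing Race: Publish gives -2, Patent gives 0, Withhold gives 3. Proposed Patent is not best — profitable deviation exists. ✗

No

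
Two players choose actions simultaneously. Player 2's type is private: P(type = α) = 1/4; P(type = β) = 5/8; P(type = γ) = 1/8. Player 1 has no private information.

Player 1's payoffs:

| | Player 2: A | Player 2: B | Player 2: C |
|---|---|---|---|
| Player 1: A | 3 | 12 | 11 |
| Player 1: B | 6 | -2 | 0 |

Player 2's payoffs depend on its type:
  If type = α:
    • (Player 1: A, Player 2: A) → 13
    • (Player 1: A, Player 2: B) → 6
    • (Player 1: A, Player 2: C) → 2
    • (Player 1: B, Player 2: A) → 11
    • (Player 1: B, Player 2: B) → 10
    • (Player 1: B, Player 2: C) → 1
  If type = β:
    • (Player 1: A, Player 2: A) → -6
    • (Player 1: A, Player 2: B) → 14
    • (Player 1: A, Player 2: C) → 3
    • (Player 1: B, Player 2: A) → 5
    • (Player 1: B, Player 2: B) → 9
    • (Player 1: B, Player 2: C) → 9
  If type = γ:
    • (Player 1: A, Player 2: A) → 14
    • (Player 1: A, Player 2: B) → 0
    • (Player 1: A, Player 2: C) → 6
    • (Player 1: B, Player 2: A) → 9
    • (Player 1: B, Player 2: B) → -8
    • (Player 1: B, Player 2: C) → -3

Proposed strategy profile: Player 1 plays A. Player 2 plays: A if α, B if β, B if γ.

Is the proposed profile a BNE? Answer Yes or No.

No

Player 1 plays A: E[A] = 1/4·(3) + 5/8·(12) + 1/8·(12) = 39/4; E[B] = 0. Best-responding. ✓
Player 2 (type α), facing A: A gives 13, B gives 6, C gives 2. Proposed A is best. ✓
Player 2 (type β), facing A: A gives -6, B gives 14, C gives 3. Proposed B is best. ✓
Player 2 (type γ), facing A: A gives 14, B gives 0, C gives 6. Proposed B is not best — profitable deviation exists. ✗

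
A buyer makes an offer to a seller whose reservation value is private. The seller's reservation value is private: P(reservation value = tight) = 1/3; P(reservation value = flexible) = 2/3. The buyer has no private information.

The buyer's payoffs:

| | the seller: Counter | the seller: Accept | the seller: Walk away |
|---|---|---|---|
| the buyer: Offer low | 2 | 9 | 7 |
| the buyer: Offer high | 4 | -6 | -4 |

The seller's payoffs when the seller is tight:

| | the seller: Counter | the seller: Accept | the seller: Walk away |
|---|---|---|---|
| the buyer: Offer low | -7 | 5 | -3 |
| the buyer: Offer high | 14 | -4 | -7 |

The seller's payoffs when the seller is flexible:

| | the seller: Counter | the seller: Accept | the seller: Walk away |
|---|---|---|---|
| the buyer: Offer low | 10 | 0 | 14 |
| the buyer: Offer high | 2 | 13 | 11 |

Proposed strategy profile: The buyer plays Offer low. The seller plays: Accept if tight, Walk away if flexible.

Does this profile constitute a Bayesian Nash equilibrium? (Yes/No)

Yes

The buyer plays Offer low: E[Offer low] = 1/3·(9) + 2/3·(7) = 23/3; E[Offer high] = -14/3. Best-responding. ✓
The seller (reservation value tight), facing Offer low: Counter gives -7, Accept gives 5, Walk away gives -3. Proposed Accept is best. ✓
The seller (reservation value flexible), facing Offer low: Counter gives 10, Accept gives 0, Walk away gives 14. Proposed Walk away is best. ✓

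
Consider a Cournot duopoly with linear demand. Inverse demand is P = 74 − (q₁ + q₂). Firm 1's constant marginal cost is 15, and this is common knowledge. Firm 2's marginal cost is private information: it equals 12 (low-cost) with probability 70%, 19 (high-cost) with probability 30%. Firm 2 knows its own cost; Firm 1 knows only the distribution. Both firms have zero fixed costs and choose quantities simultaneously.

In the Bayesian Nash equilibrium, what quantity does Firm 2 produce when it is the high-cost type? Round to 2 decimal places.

17.82

Type-c best response for Firm 2: q₂(c) = (74 − c)/2 − q₁/2.
Firm 1 maximizes expected profit; its first-order condition is 74 − 2q₁ − E[q₂] − 15 = 0.
Substituting E[q₂] and solving: E[c₂] = 14.1, so q₁ = (74 − 2·15 + 14.1)/3 = 19.3667.
q₂(high-cost) = (74 − 19 − 19.3667)/2 = 17.8167.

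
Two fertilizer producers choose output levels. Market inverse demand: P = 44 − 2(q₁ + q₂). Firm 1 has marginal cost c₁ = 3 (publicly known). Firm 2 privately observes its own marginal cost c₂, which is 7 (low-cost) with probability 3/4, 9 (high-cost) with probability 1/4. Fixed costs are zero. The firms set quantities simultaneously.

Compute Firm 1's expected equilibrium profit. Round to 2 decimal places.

115.01

Type-c best response for Firm 2: q₂(c) = (44 − c)/4 − q₁/2.
Firm 1 maximizes expected profit; its first-order condition is 44 − 4q₁ − 2E[q₂] − 3 = 0.
Substituting E[q₂] and solving: E[c₂] = 7.5, so q₁ = (44 − 2·3 + 7.5)/6 = 7.58333.
E[P] = 44 − 2·(q₁ + E[q₂]) = 18.1667; Firm 1's expected profit = (E[P] − 3)·q₁ = (18.1667 − 3)·7.58333 = 115.014.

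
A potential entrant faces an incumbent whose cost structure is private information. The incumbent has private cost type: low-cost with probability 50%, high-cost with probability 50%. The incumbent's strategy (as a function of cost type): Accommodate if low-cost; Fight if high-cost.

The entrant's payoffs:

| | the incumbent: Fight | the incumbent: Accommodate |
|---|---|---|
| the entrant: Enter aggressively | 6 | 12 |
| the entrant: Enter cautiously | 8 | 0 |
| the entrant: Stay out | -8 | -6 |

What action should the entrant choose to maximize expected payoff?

Compute the entrant's expected payoff for each action, taking the expectation over the incumbent's type.
E[Enter aggressively] = 0.5·(12) + 0.5·(6) = 9
E[Enter cautiously] = 0.5·(0) + 0.5·(8) = 4
E[Stay out] = 0.5·(-6) + 0.5·(-8) = -7
Best response: Enter aggressively (9 is the largest).

Enter aggressively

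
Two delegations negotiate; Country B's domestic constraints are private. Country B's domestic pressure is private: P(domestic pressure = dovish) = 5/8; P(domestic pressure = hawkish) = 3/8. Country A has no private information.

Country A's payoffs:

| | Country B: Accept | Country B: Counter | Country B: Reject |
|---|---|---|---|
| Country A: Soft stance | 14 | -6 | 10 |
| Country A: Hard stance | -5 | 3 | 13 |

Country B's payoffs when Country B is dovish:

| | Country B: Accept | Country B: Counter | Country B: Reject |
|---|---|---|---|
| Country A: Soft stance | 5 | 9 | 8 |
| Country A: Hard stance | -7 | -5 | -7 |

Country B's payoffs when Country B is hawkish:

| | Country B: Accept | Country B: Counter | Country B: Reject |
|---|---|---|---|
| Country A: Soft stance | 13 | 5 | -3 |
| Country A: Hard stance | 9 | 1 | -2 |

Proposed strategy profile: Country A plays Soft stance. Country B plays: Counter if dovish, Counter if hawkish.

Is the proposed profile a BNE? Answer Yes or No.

Country A plays Soft stance: E[Soft stance] = 5/8·(-6) + 3/8·(-6) = -6; E[Hard stance] = 3. Not best-responding. ✗
Country B (domestic pressure dovish), facing Soft stance: Accept gives 5, Counter gives 9, Reject gives 8. Proposed Counter is best. ✓
Country B (domestic pressure hawkish), facing Soft stance: Accept gives 13, Counter gives 5, Reject gives -3. Proposed Counter is not best — profitable deviation exists. ✗

No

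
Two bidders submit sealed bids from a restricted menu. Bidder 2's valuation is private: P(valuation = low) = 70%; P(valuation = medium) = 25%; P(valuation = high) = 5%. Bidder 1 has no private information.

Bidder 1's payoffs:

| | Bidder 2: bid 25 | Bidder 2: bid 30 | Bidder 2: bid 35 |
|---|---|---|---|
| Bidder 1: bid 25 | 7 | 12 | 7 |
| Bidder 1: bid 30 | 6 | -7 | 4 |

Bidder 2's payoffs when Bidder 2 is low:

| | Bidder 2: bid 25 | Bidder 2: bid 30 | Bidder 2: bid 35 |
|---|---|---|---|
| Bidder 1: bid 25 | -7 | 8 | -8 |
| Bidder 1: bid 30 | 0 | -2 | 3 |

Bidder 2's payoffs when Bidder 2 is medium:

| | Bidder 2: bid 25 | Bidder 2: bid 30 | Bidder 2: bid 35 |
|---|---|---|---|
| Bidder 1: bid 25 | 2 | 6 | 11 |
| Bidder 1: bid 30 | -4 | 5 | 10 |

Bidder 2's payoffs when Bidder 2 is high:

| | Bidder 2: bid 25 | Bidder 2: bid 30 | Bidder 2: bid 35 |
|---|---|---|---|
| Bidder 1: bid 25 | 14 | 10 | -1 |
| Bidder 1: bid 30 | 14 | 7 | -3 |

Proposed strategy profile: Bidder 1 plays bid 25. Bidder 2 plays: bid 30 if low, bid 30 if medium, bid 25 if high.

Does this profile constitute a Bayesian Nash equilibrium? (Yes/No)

Bidder 1 plays bid 25: E[bid 25] = 0.7·(12) + 0.25·(12) + 0.05·(7) = 11.75; E[bid 30] = -6.35. Best-responding. ✓
Bidder 2 (valuation low), facing bid 25: bid 25 gives -7, bid 30 gives 8, bid 35 gives -8. Proposed bid 30 is best. ✓
Bidder 2 (valuation medium), facing bid 25: bid 25 gives 2, bid 30 gives 6, bid 35 gives 11. Proposed bid 30 is not best — profitable deviation exists. ✗
Bidder 2 (valuation high), facing bid 25: bid 25 gives 14, bid 30 gives 10, bid 35 gives -1. Proposed bid 25 is best. ✓

No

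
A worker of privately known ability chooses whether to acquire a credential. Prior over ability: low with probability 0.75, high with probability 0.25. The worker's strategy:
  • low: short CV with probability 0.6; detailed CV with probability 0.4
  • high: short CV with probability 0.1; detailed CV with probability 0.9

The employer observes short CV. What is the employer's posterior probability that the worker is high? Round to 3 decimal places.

Apply Bayes' rule using the sender's strategy as the likelihood.
P(short CV) = 0.75·0.6 + 0.25·0.1 = 0.475
P(high | short CV) = (0.25·0.1) / 0.475 = 0.025 / 0.475 = 0.0526316

0.053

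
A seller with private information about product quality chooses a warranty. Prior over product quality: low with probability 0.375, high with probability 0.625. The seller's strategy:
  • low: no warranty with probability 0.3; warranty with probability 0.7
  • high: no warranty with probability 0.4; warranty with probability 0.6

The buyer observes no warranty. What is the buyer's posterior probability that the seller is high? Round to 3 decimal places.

0.690

P(no warranty) = 0.375·0.3 + 0.625·0.4 = 0.3625
P(high | no warranty) = (0.625·0.4) / 0.3625 = 0.25 / 0.3625 = 0.689655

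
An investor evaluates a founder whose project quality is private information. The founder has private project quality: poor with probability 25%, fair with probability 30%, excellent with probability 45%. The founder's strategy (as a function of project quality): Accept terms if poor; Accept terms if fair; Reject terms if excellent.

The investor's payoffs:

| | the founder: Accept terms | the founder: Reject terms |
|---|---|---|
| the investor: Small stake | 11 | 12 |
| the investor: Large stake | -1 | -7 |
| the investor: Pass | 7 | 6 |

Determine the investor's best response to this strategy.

E[Small stake] = 0.25·(11) + 0.3·(11) + 0.45·(12) = 11.45
E[Large stake] = 0.25·(-1) + 0.3·(-1) + 0.45·(-7) = -3.7
E[Pass] = 0.25·(7) + 0.3·(7) + 0.45·(6) = 6.55
Best response: Small stake (11.45 is the largest).

Small stake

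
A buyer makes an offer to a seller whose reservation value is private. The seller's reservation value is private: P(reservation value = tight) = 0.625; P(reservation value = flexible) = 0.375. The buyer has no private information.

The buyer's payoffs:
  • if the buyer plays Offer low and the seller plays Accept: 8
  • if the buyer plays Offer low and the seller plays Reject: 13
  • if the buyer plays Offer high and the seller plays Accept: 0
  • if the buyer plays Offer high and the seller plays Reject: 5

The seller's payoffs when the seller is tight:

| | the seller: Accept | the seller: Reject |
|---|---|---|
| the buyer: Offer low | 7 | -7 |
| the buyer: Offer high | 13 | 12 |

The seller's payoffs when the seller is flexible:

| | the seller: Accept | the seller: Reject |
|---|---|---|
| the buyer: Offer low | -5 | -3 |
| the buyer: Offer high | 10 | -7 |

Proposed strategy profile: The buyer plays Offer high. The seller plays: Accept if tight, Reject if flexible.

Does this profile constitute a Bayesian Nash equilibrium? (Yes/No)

The buyer plays Offer high: E[Offer high] = 0.625·(0) + 0.375·(5) = 1.875; E[Offer low] = 9.875. Not best-responding. ✗
The seller (reservation value tight), facing Offer high: Accept gives 13, Reject gives 12. Proposed Accept is best. ✓
The seller (reservation value flexible), facing Offer high: Accept gives 10, Reject gives -7. Proposed Reject is not best — profitable deviation exists. ✗

No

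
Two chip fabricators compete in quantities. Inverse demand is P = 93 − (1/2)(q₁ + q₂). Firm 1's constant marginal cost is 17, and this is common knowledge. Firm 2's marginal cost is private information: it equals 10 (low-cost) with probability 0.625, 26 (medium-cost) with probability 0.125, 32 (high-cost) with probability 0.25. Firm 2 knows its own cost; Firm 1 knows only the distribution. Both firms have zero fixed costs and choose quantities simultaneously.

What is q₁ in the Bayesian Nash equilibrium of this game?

Type-c best response for Firm 2: q₂(c) = (93 − c) − q₁/2.
Firm 1 maximizes expected profit; its first-order condition is 93 − q₁ − (1/2)E[q₂] − 17 = 0.
Substituting E[q₂] and solving: E[c₂] = 17.5, so q₁ = (93 − 2·17 + 17.5)/(3/2) = 51.

51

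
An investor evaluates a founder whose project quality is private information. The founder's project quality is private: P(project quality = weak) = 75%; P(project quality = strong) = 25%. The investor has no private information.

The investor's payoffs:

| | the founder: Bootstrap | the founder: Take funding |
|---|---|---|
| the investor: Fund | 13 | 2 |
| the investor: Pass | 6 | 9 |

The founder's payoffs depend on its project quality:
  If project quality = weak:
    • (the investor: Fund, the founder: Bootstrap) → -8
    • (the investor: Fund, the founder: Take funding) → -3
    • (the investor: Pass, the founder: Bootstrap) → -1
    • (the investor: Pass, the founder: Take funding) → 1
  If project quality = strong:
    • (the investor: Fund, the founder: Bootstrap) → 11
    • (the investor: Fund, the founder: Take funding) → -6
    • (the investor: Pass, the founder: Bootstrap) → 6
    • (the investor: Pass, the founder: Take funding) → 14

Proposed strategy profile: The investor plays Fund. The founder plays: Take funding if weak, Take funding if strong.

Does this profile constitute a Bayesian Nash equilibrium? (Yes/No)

No

A profile is a BNE iff every type of every player is best-responding given beliefs about the other side.
The investor plays Fund: E[Fund] = 0.75·(2) + 0.25·(2) = 2; E[Pass] = 9. Not best-responding. ✗
The founder (project quality weak), facing Fund: Bootstrap gives -8, Take funding gives -3. Proposed Take funding is best. ✓
The founder (project quality strong), facing Fund: Bootstrap gives 11, Take funding gives -6. Proposed Take funding is not best — profitable deviation exists. ✗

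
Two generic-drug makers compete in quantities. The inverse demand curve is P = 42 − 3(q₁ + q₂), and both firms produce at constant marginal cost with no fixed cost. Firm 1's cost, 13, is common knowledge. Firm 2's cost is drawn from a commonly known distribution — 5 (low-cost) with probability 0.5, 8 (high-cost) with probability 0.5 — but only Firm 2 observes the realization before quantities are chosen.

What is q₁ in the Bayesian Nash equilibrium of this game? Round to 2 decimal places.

2.50

Type-c best response for Firm 2: q₂(c) = (42 − c)/6 − q₁/2.
Firm 1 maximizes expected profit; its first-order condition is 42 − 6q₁ − 3E[q₂] − 13 = 0.
Substituting E[q₂] and solving: E[c₂] = 6.5, so q₁ = (42 − 2·13 + 6.5)/9 = 2.5.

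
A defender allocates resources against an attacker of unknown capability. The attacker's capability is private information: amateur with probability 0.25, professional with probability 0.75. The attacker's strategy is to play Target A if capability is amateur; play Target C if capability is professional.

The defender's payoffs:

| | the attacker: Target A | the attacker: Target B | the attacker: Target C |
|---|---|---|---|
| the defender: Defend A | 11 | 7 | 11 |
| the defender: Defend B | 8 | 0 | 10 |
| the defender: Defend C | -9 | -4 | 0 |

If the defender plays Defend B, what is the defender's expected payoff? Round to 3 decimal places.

Take the expectation over the attacker's capability, weighting each type's action by its prior probability.
E[Defend B] = 0.25·8 + 0.75·10 = 2 + 7.5 = 9.5

9.500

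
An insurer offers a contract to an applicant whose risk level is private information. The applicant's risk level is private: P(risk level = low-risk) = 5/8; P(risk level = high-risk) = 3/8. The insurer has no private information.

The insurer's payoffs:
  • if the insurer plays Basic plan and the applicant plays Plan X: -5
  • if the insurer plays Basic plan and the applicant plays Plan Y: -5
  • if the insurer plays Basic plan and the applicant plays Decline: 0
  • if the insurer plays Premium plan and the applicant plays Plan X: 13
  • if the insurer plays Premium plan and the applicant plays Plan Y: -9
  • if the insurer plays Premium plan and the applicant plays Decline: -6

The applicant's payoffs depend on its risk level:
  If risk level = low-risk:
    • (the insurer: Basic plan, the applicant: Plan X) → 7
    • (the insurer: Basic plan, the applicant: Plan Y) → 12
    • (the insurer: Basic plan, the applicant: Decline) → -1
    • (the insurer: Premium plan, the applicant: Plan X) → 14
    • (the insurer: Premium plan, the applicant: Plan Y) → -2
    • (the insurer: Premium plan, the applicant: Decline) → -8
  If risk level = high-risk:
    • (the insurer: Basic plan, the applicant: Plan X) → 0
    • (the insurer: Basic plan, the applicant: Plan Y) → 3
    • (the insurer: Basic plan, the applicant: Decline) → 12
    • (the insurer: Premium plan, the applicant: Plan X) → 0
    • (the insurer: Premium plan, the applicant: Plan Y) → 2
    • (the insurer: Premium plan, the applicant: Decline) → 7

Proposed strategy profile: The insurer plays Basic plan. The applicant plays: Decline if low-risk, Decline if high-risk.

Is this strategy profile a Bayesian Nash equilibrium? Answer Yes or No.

No

The insurer plays Basic plan: E[Basic plan] = 5/8·(0) + 3/8·(0) = 0; E[Premium plan] = -6. Best-responding. ✓
The applicant (risk level low-risk), facing Basic plan: Plan X gives 7, Plan Y gives 12, Decline gives -1. Proposed Decline is not best — profitable deviation exists. ✗
The applicant (risk level high-risk), facing Basic plan: Plan X gives 0, Plan Y gives 3, Decline gives 12. Proposed Decline is best. ✓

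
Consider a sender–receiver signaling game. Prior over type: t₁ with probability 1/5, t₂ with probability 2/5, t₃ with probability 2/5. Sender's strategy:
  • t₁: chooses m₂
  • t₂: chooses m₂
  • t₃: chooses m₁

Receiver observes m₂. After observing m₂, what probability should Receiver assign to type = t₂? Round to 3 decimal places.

P(m₂) = (1/5)·1 + (2/5)·1 + (2/5)·0 = 3/5
P(t₂ | m₂) = ((2/5)·1) / (3/5) = (2/5) / (3/5) = 2/3

0.667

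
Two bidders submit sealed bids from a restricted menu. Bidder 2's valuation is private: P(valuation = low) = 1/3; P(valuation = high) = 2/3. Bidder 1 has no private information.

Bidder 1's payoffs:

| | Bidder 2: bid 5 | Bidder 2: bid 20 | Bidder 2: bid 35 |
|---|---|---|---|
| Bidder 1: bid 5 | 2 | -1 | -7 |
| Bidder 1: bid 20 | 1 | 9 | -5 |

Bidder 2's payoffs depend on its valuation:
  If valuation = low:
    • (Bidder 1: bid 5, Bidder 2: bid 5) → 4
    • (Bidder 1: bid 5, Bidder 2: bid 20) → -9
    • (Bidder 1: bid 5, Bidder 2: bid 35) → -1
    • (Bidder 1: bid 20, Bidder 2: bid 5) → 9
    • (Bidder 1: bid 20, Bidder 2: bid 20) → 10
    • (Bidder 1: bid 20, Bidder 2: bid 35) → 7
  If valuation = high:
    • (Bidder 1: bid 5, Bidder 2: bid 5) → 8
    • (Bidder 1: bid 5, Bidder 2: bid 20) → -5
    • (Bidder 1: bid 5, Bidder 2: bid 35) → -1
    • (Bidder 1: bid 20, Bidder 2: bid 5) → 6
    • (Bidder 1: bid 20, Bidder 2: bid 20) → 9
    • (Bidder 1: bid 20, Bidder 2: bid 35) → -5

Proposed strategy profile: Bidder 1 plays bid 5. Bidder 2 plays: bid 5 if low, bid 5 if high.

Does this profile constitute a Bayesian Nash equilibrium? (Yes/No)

Yes

Bidder 1 plays bid 5: E[bid 5] = 1/3·(2) + 2/3·(2) = 2; E[bid 20] = 1. Best-responding. ✓
Bidder 2 (valuation low), facing bid 5: bid 5 gives 4, bid 20 gives -9, bid 35 gives -1. Proposed bid 5 is best. ✓
Bidder 2 (valuation high), facing bid 5: bid 5 gives 8, bid 20 gives -5, bid 35 gives -1. Proposed bid 5 is best. ✓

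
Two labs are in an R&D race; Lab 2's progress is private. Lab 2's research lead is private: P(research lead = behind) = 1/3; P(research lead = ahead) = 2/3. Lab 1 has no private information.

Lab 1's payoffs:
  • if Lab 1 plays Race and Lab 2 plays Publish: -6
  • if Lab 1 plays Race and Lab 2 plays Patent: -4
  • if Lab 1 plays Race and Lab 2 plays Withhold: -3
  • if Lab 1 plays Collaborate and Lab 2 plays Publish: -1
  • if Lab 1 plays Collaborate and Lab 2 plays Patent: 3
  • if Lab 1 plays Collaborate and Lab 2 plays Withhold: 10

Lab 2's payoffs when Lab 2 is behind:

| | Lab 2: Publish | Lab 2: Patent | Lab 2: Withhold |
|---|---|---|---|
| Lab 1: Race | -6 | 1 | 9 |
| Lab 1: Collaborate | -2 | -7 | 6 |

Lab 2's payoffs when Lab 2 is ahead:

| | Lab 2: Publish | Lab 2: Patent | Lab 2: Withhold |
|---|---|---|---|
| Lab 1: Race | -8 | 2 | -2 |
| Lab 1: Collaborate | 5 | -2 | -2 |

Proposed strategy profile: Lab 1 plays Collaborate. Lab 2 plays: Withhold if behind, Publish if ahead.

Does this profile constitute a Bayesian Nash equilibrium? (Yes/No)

A profile is a BNE iff every type of every player is best-responding given beliefs about the other side.
Lab 1 plays Collaborate: E[Collaborate] = 1/3·(10) + 2/3·(-1) = 8/3; E[Race] = -5. Best-responding. ✓
Lab 2 (research lead behind), facing Collaborate: Publish gives -2, Patent gives -7, Withhold gives 6. Proposed Withhold is best. ✓
Lab 2 (research lead ahead), facing Collaborate: Publish gives 5, Patent gives -2, Withhold gives -2. Proposed Publish is best. ✓

Yes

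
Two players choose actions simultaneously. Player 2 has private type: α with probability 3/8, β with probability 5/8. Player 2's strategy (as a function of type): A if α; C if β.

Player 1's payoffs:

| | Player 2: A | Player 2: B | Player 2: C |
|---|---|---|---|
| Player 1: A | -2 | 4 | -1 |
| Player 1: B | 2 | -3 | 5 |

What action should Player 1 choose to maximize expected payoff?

E[A] = 3/8·(-2) + 5/8·(-1) = -11/8
E[B] = 3/8·(2) + 5/8·(5) = 31/8
Best response: B (31/8 is the largest).

B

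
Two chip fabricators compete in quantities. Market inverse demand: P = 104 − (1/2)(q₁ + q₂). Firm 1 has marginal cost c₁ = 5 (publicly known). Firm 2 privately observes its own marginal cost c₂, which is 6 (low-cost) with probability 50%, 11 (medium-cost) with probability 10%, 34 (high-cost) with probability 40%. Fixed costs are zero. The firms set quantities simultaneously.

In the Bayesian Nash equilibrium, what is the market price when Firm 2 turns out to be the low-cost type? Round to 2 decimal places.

Firm 2 with cost c maximizes (104 − (1/2)(q₁+q₂) − c)·q₂, giving q₂(c) = (104 − c − (1/2)q₁).
E[c₂] = 0.5·6 + 0.1·11 + 0.4·34 = 17.7
Firm 1's FOC against E[q₂] yields q₁ = (104 − 2·5 + E[c₂])/(3/2) = (104 − 10 + 17.7)/(3/2) = 74.4667.
q₂(low-cost) = 60.7667, so P = 104 − (1/2)·(74.4667 + 60.7667) = 36.3833.

36.38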